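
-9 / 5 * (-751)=6759 / 5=1351.80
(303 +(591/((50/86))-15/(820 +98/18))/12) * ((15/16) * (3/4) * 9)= 11665159677/4754560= 2453.47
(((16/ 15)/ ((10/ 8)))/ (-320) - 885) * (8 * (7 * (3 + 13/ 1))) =-297360896/ 375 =-792962.39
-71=-71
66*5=330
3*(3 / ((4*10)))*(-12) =-27 / 10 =-2.70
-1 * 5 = -5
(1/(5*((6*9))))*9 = 1/30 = 0.03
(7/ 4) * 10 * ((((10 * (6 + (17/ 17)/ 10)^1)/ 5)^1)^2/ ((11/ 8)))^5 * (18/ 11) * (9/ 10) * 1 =6626761620076207059222528/ 17300400390625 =383040939541.91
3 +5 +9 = 17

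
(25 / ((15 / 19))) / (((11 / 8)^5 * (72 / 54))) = 778240 / 161051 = 4.83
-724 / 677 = -1.07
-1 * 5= -5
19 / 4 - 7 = -9 / 4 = -2.25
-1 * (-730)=730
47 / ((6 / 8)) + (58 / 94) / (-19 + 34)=44209 / 705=62.71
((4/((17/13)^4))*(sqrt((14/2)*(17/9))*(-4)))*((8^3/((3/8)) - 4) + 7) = -27223.37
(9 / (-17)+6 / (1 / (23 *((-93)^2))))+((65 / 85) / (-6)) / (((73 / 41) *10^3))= 1193561.47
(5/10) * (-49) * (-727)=35623/2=17811.50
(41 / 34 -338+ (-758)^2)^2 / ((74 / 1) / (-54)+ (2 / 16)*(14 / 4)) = -3166691576197500 / 8959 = -353464848331.01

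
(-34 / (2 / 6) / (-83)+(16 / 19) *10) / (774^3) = 7609 / 365615483724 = 0.00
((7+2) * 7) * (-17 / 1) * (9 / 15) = -3213 / 5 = -642.60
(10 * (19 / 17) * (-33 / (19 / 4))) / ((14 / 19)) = -12540 / 119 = -105.38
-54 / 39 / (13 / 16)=-288 / 169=-1.70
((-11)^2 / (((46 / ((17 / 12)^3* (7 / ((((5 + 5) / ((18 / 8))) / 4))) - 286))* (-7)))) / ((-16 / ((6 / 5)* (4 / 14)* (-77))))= 685104299 / 4121600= 166.22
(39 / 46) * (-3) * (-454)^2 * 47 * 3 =-73919470.70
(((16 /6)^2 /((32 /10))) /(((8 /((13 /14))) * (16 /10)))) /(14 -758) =-325 /1499904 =-0.00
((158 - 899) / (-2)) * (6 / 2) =2223 / 2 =1111.50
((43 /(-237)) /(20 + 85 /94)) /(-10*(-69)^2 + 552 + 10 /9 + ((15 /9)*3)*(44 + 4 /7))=14147 /76337949640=0.00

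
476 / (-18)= -238 / 9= -26.44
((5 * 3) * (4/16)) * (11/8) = 165/32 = 5.16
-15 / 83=-0.18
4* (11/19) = 2.32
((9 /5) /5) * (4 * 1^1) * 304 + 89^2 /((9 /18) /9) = 3575394 /25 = 143015.76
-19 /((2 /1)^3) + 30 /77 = -1223 /616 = -1.99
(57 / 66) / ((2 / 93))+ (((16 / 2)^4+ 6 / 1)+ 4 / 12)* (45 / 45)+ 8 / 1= 4150.49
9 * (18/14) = 11.57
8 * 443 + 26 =3570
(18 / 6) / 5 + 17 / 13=124 / 65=1.91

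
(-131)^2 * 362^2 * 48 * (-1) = -107944612032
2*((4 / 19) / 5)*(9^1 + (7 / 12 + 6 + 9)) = 118 / 57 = 2.07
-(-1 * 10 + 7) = 3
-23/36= -0.64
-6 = -6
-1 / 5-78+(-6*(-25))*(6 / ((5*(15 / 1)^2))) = -387 / 5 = -77.40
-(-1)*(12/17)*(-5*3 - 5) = -240/17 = -14.12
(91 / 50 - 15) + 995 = 49091 / 50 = 981.82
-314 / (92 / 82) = -6437 / 23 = -279.87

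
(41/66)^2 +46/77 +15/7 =95323/30492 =3.13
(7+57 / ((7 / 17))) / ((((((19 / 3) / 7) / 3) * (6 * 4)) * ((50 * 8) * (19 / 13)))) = 19851 / 577600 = 0.03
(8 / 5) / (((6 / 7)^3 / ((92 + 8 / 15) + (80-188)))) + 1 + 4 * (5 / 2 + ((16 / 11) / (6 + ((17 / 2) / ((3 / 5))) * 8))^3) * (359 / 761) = -395019556198117649 / 11763778341474225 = -33.58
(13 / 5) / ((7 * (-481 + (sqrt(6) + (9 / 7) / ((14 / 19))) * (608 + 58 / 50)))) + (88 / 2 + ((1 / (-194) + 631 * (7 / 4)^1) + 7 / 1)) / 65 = 1358122220 * sqrt(6) / 11331652587503 + 1015842115450543081 / 57156855651365132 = 17.77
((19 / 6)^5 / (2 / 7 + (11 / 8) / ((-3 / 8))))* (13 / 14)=-32189287 / 368064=-87.46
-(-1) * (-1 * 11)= -11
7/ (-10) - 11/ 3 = -131/ 30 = -4.37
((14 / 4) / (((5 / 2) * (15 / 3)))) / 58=7 / 1450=0.00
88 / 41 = 2.15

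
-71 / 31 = -2.29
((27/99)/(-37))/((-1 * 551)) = 3/224257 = 0.00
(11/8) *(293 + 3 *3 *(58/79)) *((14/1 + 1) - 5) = 1301795/316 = 4119.60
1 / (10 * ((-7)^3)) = -0.00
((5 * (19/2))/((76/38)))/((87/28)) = 665/87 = 7.64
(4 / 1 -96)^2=8464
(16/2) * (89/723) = 712/723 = 0.98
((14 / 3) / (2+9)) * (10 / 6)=70 / 99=0.71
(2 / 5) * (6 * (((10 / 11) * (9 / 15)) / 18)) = 4 / 55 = 0.07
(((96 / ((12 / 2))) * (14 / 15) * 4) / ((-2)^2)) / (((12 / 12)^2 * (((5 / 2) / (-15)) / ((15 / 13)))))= -1344 / 13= -103.38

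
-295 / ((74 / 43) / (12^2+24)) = -1065540 / 37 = -28798.38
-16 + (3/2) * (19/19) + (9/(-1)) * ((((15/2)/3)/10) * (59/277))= -16597/1108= -14.98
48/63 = 16/21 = 0.76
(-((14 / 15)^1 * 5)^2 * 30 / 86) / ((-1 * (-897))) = -980 / 115713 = -0.01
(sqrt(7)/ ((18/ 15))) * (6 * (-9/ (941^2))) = -45 * sqrt(7)/ 885481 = -0.00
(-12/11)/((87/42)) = -168/319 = -0.53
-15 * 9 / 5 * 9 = -243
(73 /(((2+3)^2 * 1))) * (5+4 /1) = 657 /25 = 26.28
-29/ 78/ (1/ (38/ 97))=-551/ 3783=-0.15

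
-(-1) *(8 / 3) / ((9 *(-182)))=-4 / 2457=-0.00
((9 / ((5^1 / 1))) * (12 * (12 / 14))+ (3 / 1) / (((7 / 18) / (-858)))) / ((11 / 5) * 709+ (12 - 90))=-7452 / 1673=-4.45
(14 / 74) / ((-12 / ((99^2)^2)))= -224139069 / 148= -1514453.17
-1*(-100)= 100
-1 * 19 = -19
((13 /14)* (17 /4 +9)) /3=689 /168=4.10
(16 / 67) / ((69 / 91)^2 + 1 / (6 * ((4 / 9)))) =1059968 / 4216377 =0.25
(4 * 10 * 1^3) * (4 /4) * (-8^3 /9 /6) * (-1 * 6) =20480 /9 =2275.56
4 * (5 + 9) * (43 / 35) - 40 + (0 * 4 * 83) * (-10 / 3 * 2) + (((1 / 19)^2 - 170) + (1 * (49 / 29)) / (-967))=-7147155468 / 50617615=-141.20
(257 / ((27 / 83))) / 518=21331 / 13986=1.53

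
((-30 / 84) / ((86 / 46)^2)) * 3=-7935 / 25886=-0.31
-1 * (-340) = 340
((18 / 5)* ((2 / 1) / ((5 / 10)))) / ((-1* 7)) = -72 / 35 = -2.06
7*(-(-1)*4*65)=1820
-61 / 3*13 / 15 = -793 / 45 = -17.62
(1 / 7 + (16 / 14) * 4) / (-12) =-11 / 28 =-0.39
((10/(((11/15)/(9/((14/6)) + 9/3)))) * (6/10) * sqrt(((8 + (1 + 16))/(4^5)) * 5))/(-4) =-675 * sqrt(5)/308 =-4.90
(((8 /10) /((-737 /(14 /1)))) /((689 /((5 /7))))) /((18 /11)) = -4 /415467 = -0.00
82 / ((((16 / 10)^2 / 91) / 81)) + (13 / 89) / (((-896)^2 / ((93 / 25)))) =236102.34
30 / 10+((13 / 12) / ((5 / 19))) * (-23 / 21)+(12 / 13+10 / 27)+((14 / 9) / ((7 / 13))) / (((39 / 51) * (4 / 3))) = 128651 / 49140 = 2.62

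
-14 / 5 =-2.80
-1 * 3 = -3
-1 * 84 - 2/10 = -421/5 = -84.20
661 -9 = 652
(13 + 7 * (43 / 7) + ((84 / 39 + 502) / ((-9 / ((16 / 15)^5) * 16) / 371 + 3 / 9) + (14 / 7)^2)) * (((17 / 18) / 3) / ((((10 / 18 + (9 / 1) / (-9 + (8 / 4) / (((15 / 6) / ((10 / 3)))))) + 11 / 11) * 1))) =25895524068866 / 1139408569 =22727.16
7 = 7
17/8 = 2.12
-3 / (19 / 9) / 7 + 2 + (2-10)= -825 / 133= -6.20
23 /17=1.35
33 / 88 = 3 / 8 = 0.38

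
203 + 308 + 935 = 1446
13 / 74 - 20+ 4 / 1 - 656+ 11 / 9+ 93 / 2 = -207826 / 333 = -624.10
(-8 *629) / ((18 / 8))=-20128 / 9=-2236.44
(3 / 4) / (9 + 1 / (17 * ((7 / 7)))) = 51 / 616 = 0.08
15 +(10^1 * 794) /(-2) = -3955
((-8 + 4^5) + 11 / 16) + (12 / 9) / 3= 146467 / 144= 1017.13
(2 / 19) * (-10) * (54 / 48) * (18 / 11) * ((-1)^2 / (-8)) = 405 / 1672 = 0.24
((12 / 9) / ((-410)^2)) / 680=1 / 85731000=0.00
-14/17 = -0.82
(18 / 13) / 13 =18 / 169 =0.11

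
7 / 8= 0.88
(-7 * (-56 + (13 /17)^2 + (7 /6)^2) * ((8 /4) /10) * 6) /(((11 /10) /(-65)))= -255882445 /9537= -26830.50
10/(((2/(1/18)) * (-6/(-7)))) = 35/108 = 0.32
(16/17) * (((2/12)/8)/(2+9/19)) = 19/2397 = 0.01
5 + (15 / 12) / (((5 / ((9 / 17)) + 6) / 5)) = 3005 / 556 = 5.40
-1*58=-58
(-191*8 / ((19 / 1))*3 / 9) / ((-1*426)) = 764 / 12141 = 0.06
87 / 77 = 1.13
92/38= 46/19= 2.42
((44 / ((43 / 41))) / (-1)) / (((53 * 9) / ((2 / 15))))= -0.01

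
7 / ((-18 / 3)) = -7 / 6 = -1.17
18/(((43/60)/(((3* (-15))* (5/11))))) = -243000/473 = -513.74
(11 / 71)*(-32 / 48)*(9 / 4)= -33 / 142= -0.23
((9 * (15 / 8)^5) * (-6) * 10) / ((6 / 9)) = -307546875 / 16384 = -18771.17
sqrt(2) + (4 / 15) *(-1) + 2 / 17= -38 / 255 + sqrt(2)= 1.27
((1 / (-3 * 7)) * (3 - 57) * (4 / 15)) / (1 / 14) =48 / 5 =9.60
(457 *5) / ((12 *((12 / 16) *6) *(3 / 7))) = 15995 / 162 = 98.73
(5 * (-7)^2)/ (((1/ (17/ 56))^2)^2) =417605/ 200704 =2.08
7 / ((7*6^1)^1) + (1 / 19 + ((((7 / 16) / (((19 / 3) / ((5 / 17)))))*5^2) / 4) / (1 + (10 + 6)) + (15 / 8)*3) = 6169355 / 1054272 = 5.85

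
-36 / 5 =-7.20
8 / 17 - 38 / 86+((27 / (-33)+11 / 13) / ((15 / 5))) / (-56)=125395 / 4390386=0.03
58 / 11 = 5.27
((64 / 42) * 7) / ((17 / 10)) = 320 / 51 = 6.27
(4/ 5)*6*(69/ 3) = 552/ 5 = 110.40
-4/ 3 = -1.33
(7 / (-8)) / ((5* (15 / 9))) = -21 / 200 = -0.10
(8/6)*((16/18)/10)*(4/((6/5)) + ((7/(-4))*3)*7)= -1604/405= -3.96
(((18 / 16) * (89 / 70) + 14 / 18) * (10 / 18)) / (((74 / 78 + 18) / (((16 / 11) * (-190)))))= -27488630 / 1536381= -17.89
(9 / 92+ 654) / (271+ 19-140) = 20059 / 4600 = 4.36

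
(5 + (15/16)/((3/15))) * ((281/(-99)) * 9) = -43555/176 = -247.47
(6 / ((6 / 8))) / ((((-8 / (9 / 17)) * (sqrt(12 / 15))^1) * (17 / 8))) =-36 * sqrt(5) / 289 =-0.28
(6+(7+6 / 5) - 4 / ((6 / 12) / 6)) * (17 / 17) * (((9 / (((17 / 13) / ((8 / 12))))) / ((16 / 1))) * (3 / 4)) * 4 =-19773 / 680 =-29.08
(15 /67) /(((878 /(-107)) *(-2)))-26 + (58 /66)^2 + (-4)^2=-1180537103 /128123028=-9.21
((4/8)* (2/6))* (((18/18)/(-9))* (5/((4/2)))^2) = -25/216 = -0.12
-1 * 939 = -939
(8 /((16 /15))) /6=5 /4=1.25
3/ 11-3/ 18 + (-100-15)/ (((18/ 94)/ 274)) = -32581319/ 198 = -164552.12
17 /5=3.40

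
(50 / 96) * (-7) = -175 / 48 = -3.65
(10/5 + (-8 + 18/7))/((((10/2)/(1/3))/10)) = -16/7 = -2.29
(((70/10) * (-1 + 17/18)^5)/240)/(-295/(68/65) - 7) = 119/2227914046080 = 0.00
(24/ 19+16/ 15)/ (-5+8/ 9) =-1992/ 3515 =-0.57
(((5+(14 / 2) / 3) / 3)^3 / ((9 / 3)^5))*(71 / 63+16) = 11489192 / 11160261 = 1.03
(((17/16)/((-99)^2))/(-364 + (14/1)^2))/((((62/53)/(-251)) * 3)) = 226151/4900186368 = 0.00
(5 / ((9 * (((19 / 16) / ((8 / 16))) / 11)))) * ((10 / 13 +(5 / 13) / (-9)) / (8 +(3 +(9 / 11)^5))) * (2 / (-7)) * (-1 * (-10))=-12046614800 / 25637509989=-0.47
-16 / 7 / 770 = -8 / 2695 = -0.00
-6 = -6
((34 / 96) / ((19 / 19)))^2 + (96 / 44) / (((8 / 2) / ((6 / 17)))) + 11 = 4876315 / 430848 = 11.32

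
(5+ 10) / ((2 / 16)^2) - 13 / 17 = 16307 / 17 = 959.24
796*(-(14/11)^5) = -428107904/161051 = -2658.21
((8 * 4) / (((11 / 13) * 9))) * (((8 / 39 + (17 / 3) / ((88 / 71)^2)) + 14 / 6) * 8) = 7522868 / 35937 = 209.33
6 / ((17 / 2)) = 12 / 17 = 0.71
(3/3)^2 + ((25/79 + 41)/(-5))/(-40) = 1.21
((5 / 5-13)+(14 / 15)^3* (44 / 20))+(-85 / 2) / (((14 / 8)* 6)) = -1684337 / 118125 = -14.26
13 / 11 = 1.18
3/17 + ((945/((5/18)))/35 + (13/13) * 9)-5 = 8617/85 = 101.38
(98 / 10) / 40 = 49 / 200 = 0.24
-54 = -54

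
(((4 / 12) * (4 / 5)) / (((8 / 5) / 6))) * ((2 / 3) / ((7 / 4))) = 8 / 21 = 0.38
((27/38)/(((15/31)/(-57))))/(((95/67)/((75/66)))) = -56079/836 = -67.08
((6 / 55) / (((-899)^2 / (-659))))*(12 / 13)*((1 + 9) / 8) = -11862 / 115572743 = -0.00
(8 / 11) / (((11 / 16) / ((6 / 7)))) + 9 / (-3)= -1773 / 847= -2.09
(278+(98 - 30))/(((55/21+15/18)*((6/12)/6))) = 174384/145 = 1202.65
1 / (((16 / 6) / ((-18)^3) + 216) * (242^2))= 2187 / 27665106524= 0.00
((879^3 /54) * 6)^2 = 5694403420935441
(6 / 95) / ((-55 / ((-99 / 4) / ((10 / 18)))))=243 / 4750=0.05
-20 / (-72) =5 / 18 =0.28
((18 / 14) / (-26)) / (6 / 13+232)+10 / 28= 15101 / 42308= 0.36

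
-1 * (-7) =7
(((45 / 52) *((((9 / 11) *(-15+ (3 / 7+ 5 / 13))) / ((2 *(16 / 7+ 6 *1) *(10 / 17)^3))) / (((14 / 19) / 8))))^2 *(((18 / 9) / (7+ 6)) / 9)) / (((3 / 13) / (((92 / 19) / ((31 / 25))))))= 302.39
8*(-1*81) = -648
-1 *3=-3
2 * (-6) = -12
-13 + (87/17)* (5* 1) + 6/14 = 1549/119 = 13.02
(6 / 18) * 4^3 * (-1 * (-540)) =11520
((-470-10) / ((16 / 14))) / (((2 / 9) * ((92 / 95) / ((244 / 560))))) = -156465 / 184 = -850.35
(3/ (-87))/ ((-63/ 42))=0.02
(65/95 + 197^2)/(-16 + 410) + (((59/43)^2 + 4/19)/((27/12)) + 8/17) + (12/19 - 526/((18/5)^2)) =59.95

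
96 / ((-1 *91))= -96 / 91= -1.05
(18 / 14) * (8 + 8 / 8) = 81 / 7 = 11.57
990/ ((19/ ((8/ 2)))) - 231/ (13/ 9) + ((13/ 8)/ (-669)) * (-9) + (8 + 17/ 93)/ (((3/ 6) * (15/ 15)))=2659021973/ 40980264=64.89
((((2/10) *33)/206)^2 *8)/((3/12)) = 8712/265225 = 0.03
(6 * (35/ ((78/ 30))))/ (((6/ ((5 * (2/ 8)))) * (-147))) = -0.11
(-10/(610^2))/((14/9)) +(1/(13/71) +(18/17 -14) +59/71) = -54346685779/8174069540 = -6.65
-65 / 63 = -1.03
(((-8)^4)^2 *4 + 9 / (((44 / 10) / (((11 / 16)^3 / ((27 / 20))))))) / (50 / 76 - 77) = -7834020405379 / 8911872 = -879054.41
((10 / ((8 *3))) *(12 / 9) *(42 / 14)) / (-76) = -5 / 228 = -0.02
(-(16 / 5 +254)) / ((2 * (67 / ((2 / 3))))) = -1286 / 1005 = -1.28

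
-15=-15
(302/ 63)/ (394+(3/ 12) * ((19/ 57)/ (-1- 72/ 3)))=30200/ 2482179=0.01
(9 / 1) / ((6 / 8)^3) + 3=24.33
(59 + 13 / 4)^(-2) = 16 / 62001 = 0.00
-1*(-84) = 84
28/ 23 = 1.22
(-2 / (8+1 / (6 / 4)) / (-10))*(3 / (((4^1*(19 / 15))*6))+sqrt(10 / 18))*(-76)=-38*sqrt(5) / 65-9 / 52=-1.48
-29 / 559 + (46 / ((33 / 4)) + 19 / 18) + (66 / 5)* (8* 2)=217.78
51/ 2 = 25.50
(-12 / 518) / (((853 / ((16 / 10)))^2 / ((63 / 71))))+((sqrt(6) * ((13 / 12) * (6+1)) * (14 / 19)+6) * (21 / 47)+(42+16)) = 4459 * sqrt(6) / 1786+136284876343468 / 2245928890525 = 66.80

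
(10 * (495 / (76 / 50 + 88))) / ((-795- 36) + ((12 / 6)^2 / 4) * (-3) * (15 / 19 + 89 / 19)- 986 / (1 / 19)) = -0.00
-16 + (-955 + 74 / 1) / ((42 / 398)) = -175655 / 21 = -8364.52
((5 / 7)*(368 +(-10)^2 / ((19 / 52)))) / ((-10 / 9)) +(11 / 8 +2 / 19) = -437337 / 1064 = -411.03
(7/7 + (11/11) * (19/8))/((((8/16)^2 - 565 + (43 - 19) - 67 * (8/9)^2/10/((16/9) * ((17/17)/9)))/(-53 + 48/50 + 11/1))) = 13851/56755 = 0.24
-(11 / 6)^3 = -1331 / 216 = -6.16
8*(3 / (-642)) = -4 / 107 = -0.04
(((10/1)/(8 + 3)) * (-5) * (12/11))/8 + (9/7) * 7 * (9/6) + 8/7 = 23755/1694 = 14.02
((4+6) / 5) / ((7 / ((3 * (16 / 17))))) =0.81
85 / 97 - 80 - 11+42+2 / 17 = -79162 / 1649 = -48.01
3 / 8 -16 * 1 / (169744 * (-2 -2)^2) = 63653 / 169744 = 0.37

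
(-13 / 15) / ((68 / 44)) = -143 / 255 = -0.56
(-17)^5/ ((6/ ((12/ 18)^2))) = -2839714/ 27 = -105174.59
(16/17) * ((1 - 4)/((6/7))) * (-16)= 896/17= 52.71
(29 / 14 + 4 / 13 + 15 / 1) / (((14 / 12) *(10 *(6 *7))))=3163 / 89180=0.04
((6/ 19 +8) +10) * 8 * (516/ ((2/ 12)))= 8619264/ 19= 453645.47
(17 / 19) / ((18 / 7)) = 119 / 342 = 0.35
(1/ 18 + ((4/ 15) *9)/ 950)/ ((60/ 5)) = 2483/ 513000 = 0.00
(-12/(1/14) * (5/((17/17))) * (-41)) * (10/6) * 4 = 229600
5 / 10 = 1 / 2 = 0.50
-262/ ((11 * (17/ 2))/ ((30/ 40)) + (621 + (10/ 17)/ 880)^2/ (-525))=307839100800/ 716594439089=0.43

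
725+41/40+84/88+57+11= 349791/440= 794.98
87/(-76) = -87/76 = -1.14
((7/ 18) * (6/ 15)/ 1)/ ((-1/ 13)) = -91/ 45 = -2.02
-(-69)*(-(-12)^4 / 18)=-79488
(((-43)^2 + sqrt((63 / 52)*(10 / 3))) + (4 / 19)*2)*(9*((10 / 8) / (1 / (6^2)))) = 405*sqrt(2730) / 26 + 14231295 / 19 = 749829.41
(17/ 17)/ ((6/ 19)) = 19/ 6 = 3.17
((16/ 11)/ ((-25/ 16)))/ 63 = -256/ 17325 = -0.01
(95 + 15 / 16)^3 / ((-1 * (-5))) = 723361075 / 4096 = 176601.82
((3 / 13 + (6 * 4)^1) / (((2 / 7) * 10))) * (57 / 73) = 25137 / 3796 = 6.62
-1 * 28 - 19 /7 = -215 /7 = -30.71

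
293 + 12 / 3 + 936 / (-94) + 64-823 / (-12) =236669 / 564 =419.63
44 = 44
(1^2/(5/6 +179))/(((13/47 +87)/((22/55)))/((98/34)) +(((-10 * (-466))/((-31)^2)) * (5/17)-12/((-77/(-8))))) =354741618/4840623817289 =0.00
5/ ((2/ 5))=25/ 2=12.50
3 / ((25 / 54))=162 / 25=6.48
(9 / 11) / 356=9 / 3916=0.00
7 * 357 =2499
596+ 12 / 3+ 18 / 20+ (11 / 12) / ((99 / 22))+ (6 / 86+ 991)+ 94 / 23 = 213124711 / 133515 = 1596.26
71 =71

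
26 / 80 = 13 / 40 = 0.32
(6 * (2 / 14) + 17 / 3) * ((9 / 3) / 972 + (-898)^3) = -32143605355159 / 6804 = -4724221833.50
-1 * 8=-8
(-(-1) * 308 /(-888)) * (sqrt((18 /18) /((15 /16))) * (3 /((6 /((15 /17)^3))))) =-5775 * sqrt(15) /181781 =-0.12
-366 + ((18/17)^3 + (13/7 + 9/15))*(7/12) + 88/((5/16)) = -82.27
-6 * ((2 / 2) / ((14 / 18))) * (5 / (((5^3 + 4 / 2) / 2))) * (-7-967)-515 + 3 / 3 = 69014 / 889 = 77.63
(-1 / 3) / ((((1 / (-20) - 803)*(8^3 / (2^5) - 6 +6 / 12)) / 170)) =6800 / 1011843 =0.01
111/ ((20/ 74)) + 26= 4367/ 10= 436.70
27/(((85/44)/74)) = 87912/85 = 1034.26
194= 194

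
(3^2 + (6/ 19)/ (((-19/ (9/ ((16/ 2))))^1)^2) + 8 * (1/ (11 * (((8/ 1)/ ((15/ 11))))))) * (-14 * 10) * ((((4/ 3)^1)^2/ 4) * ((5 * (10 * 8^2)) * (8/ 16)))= -2261878780000/ 2489817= -908451.82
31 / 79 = 0.39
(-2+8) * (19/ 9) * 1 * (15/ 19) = 10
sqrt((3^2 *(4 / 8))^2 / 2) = 9 *sqrt(2) / 4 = 3.18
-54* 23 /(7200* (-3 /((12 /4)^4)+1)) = -1863 /10400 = -0.18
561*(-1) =-561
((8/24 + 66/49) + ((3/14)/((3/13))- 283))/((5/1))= -56.08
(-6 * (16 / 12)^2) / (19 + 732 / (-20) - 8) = 5 / 12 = 0.42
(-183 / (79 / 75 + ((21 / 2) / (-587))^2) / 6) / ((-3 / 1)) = 1050935450 / 108916879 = 9.65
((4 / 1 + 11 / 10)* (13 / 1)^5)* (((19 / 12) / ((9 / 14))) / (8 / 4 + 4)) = 839493473 / 1080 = 777308.77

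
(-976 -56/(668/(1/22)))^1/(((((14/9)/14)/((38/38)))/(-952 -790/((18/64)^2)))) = 96089960.94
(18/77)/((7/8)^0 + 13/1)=9/539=0.02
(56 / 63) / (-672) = -1 / 756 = -0.00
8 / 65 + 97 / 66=6833 / 4290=1.59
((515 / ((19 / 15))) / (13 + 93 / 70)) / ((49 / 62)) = 4789500 / 133399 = 35.90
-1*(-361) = 361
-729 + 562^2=315115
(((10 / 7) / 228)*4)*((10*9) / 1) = 300 / 133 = 2.26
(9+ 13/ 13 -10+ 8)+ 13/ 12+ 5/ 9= 347/ 36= 9.64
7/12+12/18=5/4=1.25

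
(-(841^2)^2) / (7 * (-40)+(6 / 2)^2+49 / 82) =1850007029.40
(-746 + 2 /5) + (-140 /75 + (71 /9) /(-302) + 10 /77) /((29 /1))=-22628172803 /30346470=-745.66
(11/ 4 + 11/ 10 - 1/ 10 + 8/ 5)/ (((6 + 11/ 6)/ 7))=2247/ 470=4.78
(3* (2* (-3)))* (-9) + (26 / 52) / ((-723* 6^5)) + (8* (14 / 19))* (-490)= -582466661011 / 213637824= -2726.42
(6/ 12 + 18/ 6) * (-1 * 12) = -42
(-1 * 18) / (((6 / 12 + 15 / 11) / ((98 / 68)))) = -9702 / 697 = -13.92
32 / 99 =0.32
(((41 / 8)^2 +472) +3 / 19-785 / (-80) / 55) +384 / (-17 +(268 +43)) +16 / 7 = 1645749233 / 3277120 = 502.19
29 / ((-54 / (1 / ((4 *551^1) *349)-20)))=5127973 / 477432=10.74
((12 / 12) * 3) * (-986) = -2958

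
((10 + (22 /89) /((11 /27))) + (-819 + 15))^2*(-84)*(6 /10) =-1256485745088 /39605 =-31725432.27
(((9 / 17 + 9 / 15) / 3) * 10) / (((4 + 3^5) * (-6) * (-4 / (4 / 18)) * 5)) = 16 / 566865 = 0.00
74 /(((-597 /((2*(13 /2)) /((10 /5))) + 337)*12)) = 481 /19122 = 0.03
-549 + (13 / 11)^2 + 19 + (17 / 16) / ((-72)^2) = -5305179127 / 10036224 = -528.60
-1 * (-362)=362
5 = 5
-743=-743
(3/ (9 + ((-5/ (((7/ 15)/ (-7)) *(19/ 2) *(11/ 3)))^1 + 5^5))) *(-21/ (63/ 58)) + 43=14086243/ 327728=42.98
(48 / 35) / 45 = 16 / 525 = 0.03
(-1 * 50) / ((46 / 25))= -625 / 23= -27.17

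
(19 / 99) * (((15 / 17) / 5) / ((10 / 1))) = 19 / 5610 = 0.00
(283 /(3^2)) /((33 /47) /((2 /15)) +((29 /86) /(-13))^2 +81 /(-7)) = -116376673868 /23334215841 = -4.99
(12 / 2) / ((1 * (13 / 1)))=6 / 13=0.46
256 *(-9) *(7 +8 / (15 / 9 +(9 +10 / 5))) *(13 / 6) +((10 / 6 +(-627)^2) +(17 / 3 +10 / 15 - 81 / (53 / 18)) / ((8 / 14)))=1429926975 / 4028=354996.77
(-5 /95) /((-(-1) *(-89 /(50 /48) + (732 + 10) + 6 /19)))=-25 /312016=-0.00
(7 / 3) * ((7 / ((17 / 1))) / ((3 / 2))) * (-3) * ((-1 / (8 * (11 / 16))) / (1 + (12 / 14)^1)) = 1372 / 7293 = 0.19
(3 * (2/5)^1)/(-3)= -2/5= -0.40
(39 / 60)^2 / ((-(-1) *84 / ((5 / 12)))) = 169 / 80640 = 0.00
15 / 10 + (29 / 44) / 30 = 2009 / 1320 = 1.52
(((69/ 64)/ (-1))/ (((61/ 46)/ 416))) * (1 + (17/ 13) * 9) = -263442/ 61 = -4318.72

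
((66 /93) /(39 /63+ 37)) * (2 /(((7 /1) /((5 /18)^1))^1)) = 11 /7347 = 0.00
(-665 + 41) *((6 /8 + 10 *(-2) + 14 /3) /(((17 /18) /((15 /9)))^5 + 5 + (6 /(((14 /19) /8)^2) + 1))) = 10835370000000 /849354572993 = 12.76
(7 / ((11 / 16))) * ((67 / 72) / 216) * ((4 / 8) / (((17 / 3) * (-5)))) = -469 / 605880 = -0.00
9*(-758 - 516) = -11466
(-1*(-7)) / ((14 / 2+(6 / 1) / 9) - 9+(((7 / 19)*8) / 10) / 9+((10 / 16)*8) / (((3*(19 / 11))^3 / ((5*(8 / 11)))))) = -5.98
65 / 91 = 5 / 7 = 0.71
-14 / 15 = -0.93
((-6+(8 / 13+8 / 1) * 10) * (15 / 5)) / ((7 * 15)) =1042 / 455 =2.29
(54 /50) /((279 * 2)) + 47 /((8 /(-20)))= -91061 /775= -117.50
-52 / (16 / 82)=-533 / 2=-266.50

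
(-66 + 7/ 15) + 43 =-338/ 15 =-22.53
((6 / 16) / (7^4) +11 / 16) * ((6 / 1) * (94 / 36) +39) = 1083097 / 28812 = 37.59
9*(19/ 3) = 57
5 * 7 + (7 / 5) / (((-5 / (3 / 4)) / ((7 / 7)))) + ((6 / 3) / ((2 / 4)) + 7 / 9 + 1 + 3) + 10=48211 / 900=53.57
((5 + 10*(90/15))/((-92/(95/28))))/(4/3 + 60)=-18525/473984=-0.04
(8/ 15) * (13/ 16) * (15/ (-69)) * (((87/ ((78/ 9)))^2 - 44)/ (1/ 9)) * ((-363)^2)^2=-1999027538601291/ 2392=-835713853930.31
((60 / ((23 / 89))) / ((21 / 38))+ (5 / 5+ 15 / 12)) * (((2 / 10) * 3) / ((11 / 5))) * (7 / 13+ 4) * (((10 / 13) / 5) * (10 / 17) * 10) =2407279650 / 5088083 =473.12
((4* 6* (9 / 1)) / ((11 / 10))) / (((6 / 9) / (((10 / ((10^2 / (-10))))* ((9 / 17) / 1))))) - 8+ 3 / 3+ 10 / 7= -161.51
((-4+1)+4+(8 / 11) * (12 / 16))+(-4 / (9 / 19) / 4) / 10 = 1321 / 990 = 1.33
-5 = -5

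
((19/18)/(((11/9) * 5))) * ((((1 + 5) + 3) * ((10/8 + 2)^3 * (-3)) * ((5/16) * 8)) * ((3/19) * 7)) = -1245699/2816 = -442.36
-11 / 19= -0.58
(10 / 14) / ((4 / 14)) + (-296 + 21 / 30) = -1464 / 5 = -292.80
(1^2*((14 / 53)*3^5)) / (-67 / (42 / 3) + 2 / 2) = -16.96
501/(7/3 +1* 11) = 1503/40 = 37.58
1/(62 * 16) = 1/992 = 0.00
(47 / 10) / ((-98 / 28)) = -47 / 35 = -1.34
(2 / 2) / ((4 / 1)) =1 / 4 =0.25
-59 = -59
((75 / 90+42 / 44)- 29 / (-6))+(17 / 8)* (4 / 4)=2309 / 264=8.75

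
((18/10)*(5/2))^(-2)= 4/81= 0.05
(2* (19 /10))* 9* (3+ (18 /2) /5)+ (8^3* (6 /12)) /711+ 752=16291144 /17775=916.52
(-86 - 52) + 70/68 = -4657/34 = -136.97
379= 379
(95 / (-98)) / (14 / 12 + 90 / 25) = -1425 / 7007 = -0.20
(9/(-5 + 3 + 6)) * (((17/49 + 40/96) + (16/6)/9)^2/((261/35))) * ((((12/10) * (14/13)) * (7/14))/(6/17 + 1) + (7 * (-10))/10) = -6260715319/2831879232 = -2.21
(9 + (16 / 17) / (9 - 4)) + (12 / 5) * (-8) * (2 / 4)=-7 / 17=-0.41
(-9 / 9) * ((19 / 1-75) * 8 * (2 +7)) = 4032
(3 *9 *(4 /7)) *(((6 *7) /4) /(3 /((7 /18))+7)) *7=7938 /103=77.07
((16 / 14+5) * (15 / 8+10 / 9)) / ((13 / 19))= 175655 / 6552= 26.81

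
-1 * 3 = -3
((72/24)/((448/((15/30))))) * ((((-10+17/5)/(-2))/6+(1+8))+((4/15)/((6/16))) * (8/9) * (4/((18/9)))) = 17519/483840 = 0.04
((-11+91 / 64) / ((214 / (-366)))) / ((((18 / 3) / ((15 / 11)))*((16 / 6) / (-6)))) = -5048055 / 602624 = -8.38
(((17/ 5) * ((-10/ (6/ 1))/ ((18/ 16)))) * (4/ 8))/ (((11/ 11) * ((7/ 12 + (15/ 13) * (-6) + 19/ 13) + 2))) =3536/ 4041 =0.88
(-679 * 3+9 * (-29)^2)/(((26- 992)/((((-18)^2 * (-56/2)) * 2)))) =2389824/23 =103905.39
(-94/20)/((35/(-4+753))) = -5029/50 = -100.58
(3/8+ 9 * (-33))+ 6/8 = -2367/8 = -295.88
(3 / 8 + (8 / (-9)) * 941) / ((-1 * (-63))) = -60197 / 4536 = -13.27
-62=-62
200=200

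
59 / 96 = 0.61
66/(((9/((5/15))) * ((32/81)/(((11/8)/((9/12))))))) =363/32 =11.34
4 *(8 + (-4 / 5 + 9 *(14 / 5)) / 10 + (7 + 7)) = 2444 / 25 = 97.76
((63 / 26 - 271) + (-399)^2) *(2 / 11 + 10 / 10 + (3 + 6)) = 231405608 / 143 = 1618221.03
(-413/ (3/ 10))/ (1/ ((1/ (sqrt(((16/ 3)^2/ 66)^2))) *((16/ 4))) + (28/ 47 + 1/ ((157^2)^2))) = -11675667370564890/ 5966368847779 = -1956.91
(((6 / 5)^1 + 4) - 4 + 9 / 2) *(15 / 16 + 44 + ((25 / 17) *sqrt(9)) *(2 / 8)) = 262.43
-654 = -654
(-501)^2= 251001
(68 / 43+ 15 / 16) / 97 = 1733 / 66736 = 0.03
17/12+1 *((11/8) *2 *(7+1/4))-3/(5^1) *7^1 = 4117/240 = 17.15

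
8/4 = 2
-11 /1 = -11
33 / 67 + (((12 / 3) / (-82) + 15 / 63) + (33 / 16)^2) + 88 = 1372463383 / 14767872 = 92.94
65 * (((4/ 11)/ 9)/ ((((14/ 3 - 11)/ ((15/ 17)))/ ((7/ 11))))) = -9100/ 39083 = -0.23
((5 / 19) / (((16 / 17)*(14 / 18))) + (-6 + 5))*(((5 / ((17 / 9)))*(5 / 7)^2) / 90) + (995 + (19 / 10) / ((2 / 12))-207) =14170185881 / 17726240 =799.39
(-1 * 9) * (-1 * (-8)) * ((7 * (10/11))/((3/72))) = -120960/11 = -10996.36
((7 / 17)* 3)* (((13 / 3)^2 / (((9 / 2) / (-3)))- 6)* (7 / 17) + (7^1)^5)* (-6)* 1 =-107952782 / 867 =-124513.01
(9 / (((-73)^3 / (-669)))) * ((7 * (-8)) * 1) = -337176 / 389017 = -0.87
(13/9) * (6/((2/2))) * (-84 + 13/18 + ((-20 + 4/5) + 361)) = 302471/135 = 2240.53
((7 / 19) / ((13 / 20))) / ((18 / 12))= 280 / 741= 0.38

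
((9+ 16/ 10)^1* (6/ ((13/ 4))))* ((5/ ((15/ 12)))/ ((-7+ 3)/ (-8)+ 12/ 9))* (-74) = -2259072/ 715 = -3159.54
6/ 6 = 1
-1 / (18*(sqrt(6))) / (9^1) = -sqrt(6) / 972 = -0.00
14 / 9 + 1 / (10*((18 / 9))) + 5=1189 / 180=6.61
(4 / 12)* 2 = 2 / 3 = 0.67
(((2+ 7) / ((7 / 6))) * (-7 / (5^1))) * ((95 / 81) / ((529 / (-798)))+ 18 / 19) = 446072 / 50255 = 8.88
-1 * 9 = -9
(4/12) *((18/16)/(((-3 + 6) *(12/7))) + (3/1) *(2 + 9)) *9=3189/32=99.66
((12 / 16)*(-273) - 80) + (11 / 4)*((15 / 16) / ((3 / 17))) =-17289 / 64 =-270.14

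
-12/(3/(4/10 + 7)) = -148/5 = -29.60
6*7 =42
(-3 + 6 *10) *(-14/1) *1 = -798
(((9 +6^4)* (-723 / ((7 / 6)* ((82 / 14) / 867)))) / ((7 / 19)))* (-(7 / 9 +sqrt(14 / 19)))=10361681730 / 41 +4908165030* sqrt(266) / 287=531642931.11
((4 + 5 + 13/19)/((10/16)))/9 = 1472/855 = 1.72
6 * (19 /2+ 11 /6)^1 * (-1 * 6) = -408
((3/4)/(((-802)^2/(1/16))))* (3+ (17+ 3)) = 69/41165056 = 0.00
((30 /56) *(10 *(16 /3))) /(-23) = -200 /161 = -1.24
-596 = -596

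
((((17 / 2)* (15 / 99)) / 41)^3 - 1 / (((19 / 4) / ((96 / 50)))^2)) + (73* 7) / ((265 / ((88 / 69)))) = 12512170210044947119 / 5449721409523215000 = 2.30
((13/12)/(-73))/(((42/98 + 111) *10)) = -7/525600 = -0.00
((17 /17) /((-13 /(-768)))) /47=768 /611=1.26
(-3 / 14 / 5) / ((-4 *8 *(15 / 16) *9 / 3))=1 / 2100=0.00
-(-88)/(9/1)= 88/9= 9.78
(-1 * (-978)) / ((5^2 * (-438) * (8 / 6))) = -489 / 7300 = -0.07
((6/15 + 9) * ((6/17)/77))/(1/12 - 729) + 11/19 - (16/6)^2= -63947840119/9789598665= -6.53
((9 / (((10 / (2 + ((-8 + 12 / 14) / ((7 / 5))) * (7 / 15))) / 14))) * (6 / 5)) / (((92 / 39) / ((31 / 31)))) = -1404 / 575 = -2.44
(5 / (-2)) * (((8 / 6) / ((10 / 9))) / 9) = -1 / 3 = -0.33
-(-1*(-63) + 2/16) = -505/8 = -63.12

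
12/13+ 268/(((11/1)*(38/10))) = 19928/2717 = 7.33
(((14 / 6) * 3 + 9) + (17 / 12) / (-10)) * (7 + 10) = 32351 / 120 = 269.59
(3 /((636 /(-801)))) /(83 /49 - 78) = 39249 /792668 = 0.05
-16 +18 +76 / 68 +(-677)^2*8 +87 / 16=997326231 / 272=3666640.56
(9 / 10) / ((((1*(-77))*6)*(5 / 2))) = -0.00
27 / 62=0.44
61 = 61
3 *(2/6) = 1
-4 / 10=-2 / 5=-0.40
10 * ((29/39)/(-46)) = -145/897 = -0.16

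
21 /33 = 0.64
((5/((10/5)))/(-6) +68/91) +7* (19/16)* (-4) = -8987/273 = -32.92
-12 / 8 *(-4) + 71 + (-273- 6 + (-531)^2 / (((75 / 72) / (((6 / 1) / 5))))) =40577134 / 125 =324617.07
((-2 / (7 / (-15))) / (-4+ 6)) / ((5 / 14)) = 6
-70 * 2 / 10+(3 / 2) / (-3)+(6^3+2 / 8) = 807 / 4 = 201.75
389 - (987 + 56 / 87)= -52082 / 87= -598.64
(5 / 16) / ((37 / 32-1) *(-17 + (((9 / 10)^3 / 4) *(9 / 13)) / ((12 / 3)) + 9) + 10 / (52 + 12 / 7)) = -19552000 / 66251633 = -0.30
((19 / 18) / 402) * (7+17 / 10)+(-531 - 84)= -614.98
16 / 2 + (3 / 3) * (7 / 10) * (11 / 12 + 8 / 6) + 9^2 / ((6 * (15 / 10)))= 743 / 40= 18.58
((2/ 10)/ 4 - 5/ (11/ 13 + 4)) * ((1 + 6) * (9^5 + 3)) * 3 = -6087277/ 5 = -1217455.40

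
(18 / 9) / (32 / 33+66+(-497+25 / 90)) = -396 / 85091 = -0.00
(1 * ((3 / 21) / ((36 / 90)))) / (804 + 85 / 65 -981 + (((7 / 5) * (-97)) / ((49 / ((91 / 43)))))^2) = -3004625 / 1188688578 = -0.00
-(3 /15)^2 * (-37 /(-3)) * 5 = -37 /15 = -2.47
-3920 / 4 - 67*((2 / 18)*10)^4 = -7099780 / 6561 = -1082.12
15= 15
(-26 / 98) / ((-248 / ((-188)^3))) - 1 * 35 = -10850757 / 1519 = -7143.36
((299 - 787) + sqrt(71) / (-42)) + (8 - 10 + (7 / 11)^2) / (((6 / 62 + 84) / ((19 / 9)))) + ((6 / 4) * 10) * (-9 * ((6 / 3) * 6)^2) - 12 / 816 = -3847181992451 / 193053564 - sqrt(71) / 42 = -19928.26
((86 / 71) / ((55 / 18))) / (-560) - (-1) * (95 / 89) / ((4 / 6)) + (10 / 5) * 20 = 41.60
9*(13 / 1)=117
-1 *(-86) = 86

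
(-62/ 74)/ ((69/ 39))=-403/ 851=-0.47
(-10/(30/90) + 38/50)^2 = 534361/625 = 854.98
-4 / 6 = -0.67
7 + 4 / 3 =25 / 3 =8.33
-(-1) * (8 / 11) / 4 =2 / 11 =0.18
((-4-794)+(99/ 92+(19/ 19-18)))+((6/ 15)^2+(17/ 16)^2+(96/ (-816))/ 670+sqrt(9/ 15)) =-136247064787/ 167660800+sqrt(15)/ 5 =-811.86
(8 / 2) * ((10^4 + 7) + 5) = 40048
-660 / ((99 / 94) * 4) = -470 / 3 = -156.67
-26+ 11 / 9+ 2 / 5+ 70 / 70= -1052 / 45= -23.38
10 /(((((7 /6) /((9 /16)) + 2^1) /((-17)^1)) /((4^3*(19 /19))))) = -29376 /11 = -2670.55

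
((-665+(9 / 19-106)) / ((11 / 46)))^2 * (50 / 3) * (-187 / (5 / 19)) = -25699547904000 / 209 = -122964344038.28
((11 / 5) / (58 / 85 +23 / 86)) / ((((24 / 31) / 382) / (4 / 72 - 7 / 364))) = 809382937 / 19495944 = 41.52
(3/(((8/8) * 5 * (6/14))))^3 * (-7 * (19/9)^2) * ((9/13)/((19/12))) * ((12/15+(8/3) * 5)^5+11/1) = -78143620404241532/3701953125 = -21108754.69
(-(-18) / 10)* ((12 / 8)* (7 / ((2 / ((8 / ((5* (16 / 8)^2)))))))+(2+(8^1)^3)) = 46449 / 50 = 928.98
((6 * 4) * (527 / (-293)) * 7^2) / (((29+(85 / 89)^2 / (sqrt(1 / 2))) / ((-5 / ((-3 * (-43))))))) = 268489107376840 / 94783759058167 - 8444744441000 * sqrt(2) / 94783759058167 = 2.71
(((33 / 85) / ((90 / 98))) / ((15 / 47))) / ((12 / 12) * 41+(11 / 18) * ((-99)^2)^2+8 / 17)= 50666 / 2245394759625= 0.00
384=384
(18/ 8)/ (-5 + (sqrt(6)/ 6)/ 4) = -1080/ 2399 -9 *sqrt(6)/ 2399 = -0.46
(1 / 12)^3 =1 / 1728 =0.00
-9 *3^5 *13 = -28431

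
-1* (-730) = 730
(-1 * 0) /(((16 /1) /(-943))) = 0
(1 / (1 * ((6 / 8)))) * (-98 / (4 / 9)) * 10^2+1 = -29399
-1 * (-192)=192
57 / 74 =0.77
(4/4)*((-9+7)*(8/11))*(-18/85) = 288/935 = 0.31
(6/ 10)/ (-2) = -3/ 10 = -0.30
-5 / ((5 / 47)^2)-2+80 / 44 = -441.98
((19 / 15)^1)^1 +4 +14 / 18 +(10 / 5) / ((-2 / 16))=-448 / 45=-9.96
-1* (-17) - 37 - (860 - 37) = -843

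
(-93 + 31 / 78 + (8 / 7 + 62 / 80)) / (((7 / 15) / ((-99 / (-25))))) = -98037423 / 127400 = -769.52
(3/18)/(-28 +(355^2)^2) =1/95293803582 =0.00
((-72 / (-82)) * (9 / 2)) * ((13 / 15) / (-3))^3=-4394 / 46125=-0.10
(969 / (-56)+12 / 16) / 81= -103 / 504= -0.20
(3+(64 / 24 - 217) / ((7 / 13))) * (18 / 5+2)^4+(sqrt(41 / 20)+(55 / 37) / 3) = -8984268947 / 23125+sqrt(205) / 10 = -388507.50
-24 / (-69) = 8 / 23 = 0.35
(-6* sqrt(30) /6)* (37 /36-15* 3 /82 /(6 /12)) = 103* sqrt(30) /1476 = 0.38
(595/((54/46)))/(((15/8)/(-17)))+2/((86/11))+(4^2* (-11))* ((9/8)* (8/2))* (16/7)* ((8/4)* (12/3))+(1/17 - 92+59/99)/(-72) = -115964252959/6078996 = -19076.22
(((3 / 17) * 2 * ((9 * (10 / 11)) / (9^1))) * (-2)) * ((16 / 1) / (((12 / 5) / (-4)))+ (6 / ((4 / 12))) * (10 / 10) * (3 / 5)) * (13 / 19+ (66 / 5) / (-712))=630364 / 93005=6.78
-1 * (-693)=693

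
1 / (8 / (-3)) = -3 / 8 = -0.38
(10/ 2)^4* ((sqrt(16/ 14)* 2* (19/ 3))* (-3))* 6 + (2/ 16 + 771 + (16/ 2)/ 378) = 1165973/ 1512 - 285000* sqrt(14)/ 7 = -151567.76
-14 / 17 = -0.82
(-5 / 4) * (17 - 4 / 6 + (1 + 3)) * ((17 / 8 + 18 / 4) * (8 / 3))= -16165 / 36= -449.03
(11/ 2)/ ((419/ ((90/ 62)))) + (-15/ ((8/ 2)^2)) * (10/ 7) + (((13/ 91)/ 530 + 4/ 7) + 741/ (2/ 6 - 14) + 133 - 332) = -2007116359079/ 7903027160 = -253.97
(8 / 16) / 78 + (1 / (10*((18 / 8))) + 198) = 198.05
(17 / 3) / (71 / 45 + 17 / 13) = 3315 / 1688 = 1.96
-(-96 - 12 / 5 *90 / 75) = 2472 / 25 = 98.88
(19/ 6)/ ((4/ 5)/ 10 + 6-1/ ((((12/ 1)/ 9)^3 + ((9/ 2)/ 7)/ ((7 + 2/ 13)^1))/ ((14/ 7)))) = 13693775/ 22776648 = 0.60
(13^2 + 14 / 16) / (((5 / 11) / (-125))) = -373725 / 8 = -46715.62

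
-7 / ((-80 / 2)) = 7 / 40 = 0.18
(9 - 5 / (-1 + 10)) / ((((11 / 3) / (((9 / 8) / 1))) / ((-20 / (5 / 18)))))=-2052 / 11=-186.55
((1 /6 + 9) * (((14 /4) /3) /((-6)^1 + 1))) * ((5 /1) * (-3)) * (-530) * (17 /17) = -102025 /6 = -17004.17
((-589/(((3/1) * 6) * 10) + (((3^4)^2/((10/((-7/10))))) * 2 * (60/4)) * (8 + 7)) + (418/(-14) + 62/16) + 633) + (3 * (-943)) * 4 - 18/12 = -547810841/2520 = -217385.25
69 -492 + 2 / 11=-4651 / 11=-422.82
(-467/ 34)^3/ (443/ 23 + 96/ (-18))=-7027481847/ 37771144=-186.05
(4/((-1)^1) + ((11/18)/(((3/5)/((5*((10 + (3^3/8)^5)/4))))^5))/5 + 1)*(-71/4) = -1038739004356035548204929811644498152502022491/676843716479281665301096169472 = -1534680723283085.36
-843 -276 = -1119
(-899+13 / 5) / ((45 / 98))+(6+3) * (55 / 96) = -1557603 / 800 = -1947.00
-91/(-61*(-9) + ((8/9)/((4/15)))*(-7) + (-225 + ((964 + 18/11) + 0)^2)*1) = -33033/338589794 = -0.00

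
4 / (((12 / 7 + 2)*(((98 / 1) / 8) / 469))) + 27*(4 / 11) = 7300 / 143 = 51.05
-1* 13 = -13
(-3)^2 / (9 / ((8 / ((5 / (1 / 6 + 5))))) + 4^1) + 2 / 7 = 9074 / 4417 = 2.05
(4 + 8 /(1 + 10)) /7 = 52 /77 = 0.68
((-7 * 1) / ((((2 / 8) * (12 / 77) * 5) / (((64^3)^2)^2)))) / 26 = -6526552651965996846620.88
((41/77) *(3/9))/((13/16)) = 656/3003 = 0.22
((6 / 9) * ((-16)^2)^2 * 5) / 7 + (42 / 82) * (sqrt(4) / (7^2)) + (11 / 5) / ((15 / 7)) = 223922183 / 7175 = 31208.67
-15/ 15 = -1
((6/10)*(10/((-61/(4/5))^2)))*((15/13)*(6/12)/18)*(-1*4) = -32/241865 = -0.00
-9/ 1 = -9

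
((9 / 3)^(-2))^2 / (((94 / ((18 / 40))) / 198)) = 11 / 940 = 0.01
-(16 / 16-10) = 9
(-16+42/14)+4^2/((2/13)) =91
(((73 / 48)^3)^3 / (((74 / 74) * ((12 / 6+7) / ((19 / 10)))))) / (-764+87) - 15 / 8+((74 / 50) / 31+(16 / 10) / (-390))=-306378279896632940973941 / 166064715188779194777600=-1.84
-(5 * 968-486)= -4354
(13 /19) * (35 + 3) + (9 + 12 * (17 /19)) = 869 /19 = 45.74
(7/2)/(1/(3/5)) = 21/10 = 2.10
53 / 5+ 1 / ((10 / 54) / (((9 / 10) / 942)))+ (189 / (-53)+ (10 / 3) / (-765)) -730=-276124932073 / 381933900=-722.97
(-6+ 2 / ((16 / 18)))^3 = -3375 / 64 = -52.73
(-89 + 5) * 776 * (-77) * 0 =0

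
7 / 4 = 1.75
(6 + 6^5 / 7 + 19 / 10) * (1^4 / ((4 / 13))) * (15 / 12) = 1018069 / 224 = 4544.95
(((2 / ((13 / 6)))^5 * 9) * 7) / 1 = 42.22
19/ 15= 1.27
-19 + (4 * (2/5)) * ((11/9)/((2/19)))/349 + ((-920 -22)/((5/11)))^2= 337250961409/78525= 4294822.81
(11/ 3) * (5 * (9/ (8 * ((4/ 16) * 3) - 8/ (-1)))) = 165/ 14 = 11.79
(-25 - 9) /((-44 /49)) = 833 /22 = 37.86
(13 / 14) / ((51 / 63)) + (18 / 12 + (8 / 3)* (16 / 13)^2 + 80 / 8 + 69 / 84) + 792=195360169 / 241332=809.51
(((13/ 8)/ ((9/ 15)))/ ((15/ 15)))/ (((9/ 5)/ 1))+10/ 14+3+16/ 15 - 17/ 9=33239/ 7560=4.40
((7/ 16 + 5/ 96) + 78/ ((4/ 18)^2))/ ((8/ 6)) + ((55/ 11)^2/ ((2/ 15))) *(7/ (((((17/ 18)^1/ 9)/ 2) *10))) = 8021743/ 2176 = 3686.46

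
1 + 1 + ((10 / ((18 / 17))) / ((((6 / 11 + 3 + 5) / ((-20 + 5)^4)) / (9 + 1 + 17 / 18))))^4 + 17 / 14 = 1229502617153374832820920440946935 / 8744388352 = 140604759036367056450344.70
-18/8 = -9/4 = -2.25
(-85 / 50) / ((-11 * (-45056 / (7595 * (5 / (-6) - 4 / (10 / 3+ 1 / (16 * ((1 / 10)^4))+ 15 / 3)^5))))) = 399626902981268824967 / 18407914229760000000000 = 0.02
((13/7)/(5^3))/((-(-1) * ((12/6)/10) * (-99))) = -13/17325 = -0.00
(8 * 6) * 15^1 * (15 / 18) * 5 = 3000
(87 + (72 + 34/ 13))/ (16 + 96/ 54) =18909/ 2080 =9.09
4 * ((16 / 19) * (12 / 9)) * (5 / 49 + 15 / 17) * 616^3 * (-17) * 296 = -296409135841280 / 57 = -5200160277917.19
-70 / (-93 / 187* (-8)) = -6545 / 372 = -17.59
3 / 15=1 / 5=0.20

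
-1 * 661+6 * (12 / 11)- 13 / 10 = -72133 / 110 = -655.75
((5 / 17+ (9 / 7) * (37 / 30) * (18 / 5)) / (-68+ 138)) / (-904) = -8929 / 94129000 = -0.00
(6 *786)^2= 22240656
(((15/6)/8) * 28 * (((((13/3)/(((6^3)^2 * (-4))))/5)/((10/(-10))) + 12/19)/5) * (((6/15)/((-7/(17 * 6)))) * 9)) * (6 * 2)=-571073639/820800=-695.75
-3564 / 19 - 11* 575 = -6512.58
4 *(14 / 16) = 7 / 2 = 3.50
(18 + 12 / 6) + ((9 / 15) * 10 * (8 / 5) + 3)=163 / 5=32.60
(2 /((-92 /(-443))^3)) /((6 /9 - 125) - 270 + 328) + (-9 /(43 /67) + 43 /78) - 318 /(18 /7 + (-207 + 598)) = -6316733558909647 /357965546446560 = -17.65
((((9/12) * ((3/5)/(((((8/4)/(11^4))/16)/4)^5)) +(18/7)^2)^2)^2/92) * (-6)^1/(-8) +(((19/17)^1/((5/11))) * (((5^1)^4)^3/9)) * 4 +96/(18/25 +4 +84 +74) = 124365499351498441921372056128434873510846149220809203732456068303666528699991351680248602806380929340085157459180145526433092/1432722389529375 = 86803626620472092084518710000000000000000000000000000000000000000000000000000000000000000000000000000000000000.00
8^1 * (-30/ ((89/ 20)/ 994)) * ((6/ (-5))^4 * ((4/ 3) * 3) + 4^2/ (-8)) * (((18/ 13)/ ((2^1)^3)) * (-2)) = 3378582144/ 28925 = 116804.91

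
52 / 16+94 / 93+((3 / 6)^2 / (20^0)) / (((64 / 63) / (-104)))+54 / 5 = -10.53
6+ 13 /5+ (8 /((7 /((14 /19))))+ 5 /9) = 8548 /855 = 10.00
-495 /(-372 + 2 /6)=297 /223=1.33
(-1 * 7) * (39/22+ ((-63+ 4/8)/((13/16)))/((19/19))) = 150451/286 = 526.05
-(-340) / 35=68 / 7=9.71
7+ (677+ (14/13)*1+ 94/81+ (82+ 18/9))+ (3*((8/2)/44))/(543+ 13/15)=72782949665/94494114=770.24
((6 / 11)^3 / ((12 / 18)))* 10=3240 / 1331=2.43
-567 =-567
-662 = -662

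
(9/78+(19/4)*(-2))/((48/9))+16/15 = -1081/1560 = -0.69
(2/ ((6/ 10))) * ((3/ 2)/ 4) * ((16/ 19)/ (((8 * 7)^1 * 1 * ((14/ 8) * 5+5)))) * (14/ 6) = 2/ 627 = 0.00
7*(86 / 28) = 43 / 2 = 21.50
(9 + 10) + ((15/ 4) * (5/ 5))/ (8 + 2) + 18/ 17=2779/ 136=20.43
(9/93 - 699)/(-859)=21666/26629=0.81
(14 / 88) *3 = 21 / 44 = 0.48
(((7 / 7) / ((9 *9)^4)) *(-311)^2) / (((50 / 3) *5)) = 0.00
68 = 68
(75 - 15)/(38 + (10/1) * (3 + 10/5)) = 15/22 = 0.68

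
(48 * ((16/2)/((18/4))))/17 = 256/51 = 5.02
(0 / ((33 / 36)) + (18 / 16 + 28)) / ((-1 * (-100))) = 233 / 800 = 0.29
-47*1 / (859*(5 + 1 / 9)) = -423 / 39514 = -0.01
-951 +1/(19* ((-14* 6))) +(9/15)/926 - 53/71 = -249668355151/262326540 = -951.75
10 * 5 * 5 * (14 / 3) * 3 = 3500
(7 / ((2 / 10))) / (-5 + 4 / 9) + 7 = -28 / 41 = -0.68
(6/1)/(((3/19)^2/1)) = 722/3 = 240.67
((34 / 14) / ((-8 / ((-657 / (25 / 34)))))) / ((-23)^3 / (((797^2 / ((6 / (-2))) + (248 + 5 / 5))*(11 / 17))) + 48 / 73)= 5374175792821 / 14789198550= 363.39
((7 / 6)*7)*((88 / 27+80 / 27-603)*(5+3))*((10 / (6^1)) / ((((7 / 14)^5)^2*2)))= -2694952960 / 81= -33271024.20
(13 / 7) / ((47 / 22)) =286 / 329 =0.87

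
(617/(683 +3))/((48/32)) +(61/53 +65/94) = 12519085/5126478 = 2.44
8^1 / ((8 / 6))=6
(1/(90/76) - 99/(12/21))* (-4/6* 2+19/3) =-31033/36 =-862.03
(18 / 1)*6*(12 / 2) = 648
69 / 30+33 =353 / 10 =35.30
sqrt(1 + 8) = 3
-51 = -51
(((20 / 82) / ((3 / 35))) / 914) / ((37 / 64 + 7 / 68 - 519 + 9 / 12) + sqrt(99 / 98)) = -1751212568000 / 291131160190753689 - 725043200* sqrt(22) / 291131160190753689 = -0.00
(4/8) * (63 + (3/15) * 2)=317/10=31.70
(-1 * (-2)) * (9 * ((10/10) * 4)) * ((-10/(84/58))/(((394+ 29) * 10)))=-0.12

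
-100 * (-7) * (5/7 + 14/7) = 1900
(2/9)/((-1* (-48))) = 1/216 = 0.00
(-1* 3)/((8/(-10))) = 15/4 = 3.75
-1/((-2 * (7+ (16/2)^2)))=1/142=0.01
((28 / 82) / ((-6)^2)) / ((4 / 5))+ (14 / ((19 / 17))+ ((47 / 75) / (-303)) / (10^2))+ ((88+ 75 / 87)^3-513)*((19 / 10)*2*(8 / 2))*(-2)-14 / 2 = -1840646753607830965289 / 86350595895000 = -21315970.49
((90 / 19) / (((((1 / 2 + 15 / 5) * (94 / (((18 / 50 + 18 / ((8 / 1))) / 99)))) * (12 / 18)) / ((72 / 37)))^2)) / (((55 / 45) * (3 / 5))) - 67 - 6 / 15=-6314323139073679 / 93684320062025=-67.40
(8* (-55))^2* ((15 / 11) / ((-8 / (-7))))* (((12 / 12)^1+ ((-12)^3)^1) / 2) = -199468500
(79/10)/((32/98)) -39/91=26617/1120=23.77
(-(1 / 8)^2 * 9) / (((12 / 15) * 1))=-45 / 256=-0.18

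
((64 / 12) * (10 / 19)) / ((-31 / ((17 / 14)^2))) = -11560 / 86583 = -0.13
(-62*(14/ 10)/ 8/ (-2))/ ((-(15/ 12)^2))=-434/ 125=-3.47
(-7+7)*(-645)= 0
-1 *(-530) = 530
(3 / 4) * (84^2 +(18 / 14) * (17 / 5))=741339 / 140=5295.28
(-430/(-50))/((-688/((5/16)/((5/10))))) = -1/128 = -0.01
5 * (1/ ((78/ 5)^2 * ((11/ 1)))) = 0.00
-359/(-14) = 359/14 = 25.64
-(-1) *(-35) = -35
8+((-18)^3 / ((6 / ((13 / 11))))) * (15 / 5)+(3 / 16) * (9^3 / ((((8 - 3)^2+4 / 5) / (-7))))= -26300825 / 7568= -3475.27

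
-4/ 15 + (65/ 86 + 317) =409561/ 1290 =317.49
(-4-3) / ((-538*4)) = 7 / 2152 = 0.00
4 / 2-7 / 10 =13 / 10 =1.30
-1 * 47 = -47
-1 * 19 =-19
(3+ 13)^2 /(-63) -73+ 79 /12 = -17761 /252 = -70.48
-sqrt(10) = -3.16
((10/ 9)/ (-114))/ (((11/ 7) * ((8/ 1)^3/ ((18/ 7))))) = -5/ 160512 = -0.00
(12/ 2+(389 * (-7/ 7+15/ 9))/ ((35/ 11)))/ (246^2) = 0.00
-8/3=-2.67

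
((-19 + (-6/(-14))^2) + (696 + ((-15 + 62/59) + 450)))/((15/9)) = 9655083/14455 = 667.94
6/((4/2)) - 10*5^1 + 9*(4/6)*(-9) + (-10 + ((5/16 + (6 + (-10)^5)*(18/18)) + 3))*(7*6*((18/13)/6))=-100811197/104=-969338.43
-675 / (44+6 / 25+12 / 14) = -118125 / 7892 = -14.97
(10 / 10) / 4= 1 / 4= 0.25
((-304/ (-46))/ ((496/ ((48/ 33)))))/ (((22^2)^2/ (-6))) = -57/ 114829363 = -0.00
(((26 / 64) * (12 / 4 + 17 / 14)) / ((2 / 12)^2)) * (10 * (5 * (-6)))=-517725 / 28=-18490.18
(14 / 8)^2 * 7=343 / 16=21.44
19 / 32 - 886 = -28333 / 32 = -885.41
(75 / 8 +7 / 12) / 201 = 239 / 4824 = 0.05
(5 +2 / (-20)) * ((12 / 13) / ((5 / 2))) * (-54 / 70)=-2268 / 1625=-1.40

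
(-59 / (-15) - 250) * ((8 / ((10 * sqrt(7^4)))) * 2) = -29528 / 3675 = -8.03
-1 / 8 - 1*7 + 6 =-9 / 8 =-1.12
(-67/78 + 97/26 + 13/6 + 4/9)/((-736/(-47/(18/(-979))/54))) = -59034679/167401728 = -0.35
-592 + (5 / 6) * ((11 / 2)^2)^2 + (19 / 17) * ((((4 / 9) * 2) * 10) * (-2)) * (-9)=570181 / 1632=349.38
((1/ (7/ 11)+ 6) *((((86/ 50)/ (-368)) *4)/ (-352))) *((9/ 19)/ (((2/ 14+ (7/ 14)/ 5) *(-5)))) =-20511/ 130750400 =-0.00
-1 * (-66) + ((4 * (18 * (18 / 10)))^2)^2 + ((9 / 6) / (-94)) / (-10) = 66296098335591 / 235000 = 282111056.75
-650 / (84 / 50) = -8125 / 21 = -386.90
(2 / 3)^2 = 4 / 9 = 0.44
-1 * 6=-6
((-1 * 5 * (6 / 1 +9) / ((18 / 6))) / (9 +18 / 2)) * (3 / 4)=-25 / 24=-1.04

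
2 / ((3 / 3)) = 2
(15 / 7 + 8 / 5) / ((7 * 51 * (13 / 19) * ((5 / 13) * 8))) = 2489 / 499800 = 0.00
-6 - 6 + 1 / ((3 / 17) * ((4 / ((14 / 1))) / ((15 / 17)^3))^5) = 2388570453144891215139 / 5388090449900829728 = 443.31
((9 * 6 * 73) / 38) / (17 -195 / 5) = -1971 / 418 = -4.72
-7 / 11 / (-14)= 1 / 22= 0.05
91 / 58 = 1.57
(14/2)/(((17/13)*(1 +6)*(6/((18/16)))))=0.14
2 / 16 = 0.12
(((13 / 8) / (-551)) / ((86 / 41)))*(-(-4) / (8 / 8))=-533 / 94772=-0.01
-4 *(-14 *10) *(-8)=-4480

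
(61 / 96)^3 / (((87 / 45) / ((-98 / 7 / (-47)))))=7944335 / 200982528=0.04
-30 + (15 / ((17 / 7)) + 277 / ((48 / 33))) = 45319 / 272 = 166.61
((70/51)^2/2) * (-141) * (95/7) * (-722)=1128305500/867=1301390.43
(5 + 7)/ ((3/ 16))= 64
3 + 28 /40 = 37 /10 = 3.70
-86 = -86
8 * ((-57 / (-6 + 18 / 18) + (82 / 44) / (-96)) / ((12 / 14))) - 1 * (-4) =872933 / 7920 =110.22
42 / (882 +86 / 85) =1785 / 37528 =0.05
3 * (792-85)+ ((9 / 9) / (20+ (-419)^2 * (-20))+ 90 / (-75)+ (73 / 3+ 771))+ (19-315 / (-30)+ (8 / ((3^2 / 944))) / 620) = 961987223027 / 326541600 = 2945.99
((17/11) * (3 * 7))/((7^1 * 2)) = 51/22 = 2.32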